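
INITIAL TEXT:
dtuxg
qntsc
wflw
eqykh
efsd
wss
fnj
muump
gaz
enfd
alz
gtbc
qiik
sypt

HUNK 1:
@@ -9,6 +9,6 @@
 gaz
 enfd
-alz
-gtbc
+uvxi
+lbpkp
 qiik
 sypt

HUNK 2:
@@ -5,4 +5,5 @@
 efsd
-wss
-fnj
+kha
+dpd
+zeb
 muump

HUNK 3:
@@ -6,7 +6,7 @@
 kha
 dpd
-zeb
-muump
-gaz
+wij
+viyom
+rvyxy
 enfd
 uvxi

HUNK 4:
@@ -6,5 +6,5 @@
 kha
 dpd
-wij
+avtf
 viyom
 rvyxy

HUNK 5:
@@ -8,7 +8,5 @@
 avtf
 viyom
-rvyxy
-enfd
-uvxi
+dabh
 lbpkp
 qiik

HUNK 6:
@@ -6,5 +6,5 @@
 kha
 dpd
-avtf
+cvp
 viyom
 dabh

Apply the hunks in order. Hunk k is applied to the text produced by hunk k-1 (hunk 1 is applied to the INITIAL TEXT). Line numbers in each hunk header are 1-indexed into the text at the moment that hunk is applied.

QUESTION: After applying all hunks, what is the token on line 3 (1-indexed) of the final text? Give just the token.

Hunk 1: at line 9 remove [alz,gtbc] add [uvxi,lbpkp] -> 14 lines: dtuxg qntsc wflw eqykh efsd wss fnj muump gaz enfd uvxi lbpkp qiik sypt
Hunk 2: at line 5 remove [wss,fnj] add [kha,dpd,zeb] -> 15 lines: dtuxg qntsc wflw eqykh efsd kha dpd zeb muump gaz enfd uvxi lbpkp qiik sypt
Hunk 3: at line 6 remove [zeb,muump,gaz] add [wij,viyom,rvyxy] -> 15 lines: dtuxg qntsc wflw eqykh efsd kha dpd wij viyom rvyxy enfd uvxi lbpkp qiik sypt
Hunk 4: at line 6 remove [wij] add [avtf] -> 15 lines: dtuxg qntsc wflw eqykh efsd kha dpd avtf viyom rvyxy enfd uvxi lbpkp qiik sypt
Hunk 5: at line 8 remove [rvyxy,enfd,uvxi] add [dabh] -> 13 lines: dtuxg qntsc wflw eqykh efsd kha dpd avtf viyom dabh lbpkp qiik sypt
Hunk 6: at line 6 remove [avtf] add [cvp] -> 13 lines: dtuxg qntsc wflw eqykh efsd kha dpd cvp viyom dabh lbpkp qiik sypt
Final line 3: wflw

Answer: wflw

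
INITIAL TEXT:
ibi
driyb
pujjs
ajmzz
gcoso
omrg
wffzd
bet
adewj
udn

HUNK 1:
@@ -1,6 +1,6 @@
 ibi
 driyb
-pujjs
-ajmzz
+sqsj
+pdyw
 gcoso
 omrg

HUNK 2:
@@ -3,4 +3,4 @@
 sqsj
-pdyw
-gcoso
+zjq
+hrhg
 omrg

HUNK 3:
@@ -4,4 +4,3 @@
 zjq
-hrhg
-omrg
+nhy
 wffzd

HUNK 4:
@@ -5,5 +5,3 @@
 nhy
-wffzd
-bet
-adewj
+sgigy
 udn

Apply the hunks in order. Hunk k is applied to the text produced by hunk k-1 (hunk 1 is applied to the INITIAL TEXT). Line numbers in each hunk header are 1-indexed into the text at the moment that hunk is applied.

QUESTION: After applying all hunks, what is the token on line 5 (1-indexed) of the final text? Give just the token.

Hunk 1: at line 1 remove [pujjs,ajmzz] add [sqsj,pdyw] -> 10 lines: ibi driyb sqsj pdyw gcoso omrg wffzd bet adewj udn
Hunk 2: at line 3 remove [pdyw,gcoso] add [zjq,hrhg] -> 10 lines: ibi driyb sqsj zjq hrhg omrg wffzd bet adewj udn
Hunk 3: at line 4 remove [hrhg,omrg] add [nhy] -> 9 lines: ibi driyb sqsj zjq nhy wffzd bet adewj udn
Hunk 4: at line 5 remove [wffzd,bet,adewj] add [sgigy] -> 7 lines: ibi driyb sqsj zjq nhy sgigy udn
Final line 5: nhy

Answer: nhy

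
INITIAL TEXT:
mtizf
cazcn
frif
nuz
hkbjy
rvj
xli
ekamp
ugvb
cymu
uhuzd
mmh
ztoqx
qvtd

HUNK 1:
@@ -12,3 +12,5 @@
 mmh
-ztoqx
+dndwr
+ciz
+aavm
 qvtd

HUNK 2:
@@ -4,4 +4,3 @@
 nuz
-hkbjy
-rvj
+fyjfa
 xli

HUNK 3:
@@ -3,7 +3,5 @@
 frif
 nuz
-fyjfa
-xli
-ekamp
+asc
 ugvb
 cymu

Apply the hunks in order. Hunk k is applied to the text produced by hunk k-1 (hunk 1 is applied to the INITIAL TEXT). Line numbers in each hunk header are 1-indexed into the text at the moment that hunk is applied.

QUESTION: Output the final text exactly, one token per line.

Answer: mtizf
cazcn
frif
nuz
asc
ugvb
cymu
uhuzd
mmh
dndwr
ciz
aavm
qvtd

Derivation:
Hunk 1: at line 12 remove [ztoqx] add [dndwr,ciz,aavm] -> 16 lines: mtizf cazcn frif nuz hkbjy rvj xli ekamp ugvb cymu uhuzd mmh dndwr ciz aavm qvtd
Hunk 2: at line 4 remove [hkbjy,rvj] add [fyjfa] -> 15 lines: mtizf cazcn frif nuz fyjfa xli ekamp ugvb cymu uhuzd mmh dndwr ciz aavm qvtd
Hunk 3: at line 3 remove [fyjfa,xli,ekamp] add [asc] -> 13 lines: mtizf cazcn frif nuz asc ugvb cymu uhuzd mmh dndwr ciz aavm qvtd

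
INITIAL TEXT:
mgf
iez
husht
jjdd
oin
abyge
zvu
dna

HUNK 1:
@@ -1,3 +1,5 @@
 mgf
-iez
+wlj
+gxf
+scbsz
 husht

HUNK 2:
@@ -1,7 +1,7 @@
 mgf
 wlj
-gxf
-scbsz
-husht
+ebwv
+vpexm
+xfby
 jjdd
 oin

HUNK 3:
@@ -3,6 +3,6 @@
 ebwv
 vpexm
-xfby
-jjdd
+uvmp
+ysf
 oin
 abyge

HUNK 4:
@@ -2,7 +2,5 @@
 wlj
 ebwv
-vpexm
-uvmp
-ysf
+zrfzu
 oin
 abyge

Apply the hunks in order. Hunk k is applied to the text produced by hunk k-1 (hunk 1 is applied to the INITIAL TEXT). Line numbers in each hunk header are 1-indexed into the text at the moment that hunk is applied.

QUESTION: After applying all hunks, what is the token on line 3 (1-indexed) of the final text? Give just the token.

Hunk 1: at line 1 remove [iez] add [wlj,gxf,scbsz] -> 10 lines: mgf wlj gxf scbsz husht jjdd oin abyge zvu dna
Hunk 2: at line 1 remove [gxf,scbsz,husht] add [ebwv,vpexm,xfby] -> 10 lines: mgf wlj ebwv vpexm xfby jjdd oin abyge zvu dna
Hunk 3: at line 3 remove [xfby,jjdd] add [uvmp,ysf] -> 10 lines: mgf wlj ebwv vpexm uvmp ysf oin abyge zvu dna
Hunk 4: at line 2 remove [vpexm,uvmp,ysf] add [zrfzu] -> 8 lines: mgf wlj ebwv zrfzu oin abyge zvu dna
Final line 3: ebwv

Answer: ebwv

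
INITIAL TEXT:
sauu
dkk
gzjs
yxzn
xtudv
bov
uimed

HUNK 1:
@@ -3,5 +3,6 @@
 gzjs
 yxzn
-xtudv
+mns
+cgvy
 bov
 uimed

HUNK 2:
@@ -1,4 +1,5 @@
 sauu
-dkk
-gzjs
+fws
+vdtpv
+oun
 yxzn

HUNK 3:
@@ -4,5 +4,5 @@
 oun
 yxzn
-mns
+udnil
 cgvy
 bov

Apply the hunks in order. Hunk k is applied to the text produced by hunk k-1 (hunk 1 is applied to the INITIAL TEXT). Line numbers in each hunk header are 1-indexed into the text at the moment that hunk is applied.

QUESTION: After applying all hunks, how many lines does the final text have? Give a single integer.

Hunk 1: at line 3 remove [xtudv] add [mns,cgvy] -> 8 lines: sauu dkk gzjs yxzn mns cgvy bov uimed
Hunk 2: at line 1 remove [dkk,gzjs] add [fws,vdtpv,oun] -> 9 lines: sauu fws vdtpv oun yxzn mns cgvy bov uimed
Hunk 3: at line 4 remove [mns] add [udnil] -> 9 lines: sauu fws vdtpv oun yxzn udnil cgvy bov uimed
Final line count: 9

Answer: 9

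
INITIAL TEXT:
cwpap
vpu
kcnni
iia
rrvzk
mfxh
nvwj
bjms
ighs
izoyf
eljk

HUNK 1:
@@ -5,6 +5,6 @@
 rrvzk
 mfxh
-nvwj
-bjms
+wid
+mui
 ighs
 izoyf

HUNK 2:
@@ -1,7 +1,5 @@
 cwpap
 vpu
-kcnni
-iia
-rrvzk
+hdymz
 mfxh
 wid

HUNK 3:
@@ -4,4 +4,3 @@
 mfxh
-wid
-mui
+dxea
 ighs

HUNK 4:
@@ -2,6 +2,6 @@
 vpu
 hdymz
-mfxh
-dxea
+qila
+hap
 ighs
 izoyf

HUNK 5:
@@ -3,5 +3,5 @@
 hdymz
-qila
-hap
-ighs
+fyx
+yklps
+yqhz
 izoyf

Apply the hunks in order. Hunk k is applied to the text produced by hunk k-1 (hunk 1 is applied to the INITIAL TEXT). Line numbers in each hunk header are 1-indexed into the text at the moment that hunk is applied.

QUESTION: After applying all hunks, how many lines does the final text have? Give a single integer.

Hunk 1: at line 5 remove [nvwj,bjms] add [wid,mui] -> 11 lines: cwpap vpu kcnni iia rrvzk mfxh wid mui ighs izoyf eljk
Hunk 2: at line 1 remove [kcnni,iia,rrvzk] add [hdymz] -> 9 lines: cwpap vpu hdymz mfxh wid mui ighs izoyf eljk
Hunk 3: at line 4 remove [wid,mui] add [dxea] -> 8 lines: cwpap vpu hdymz mfxh dxea ighs izoyf eljk
Hunk 4: at line 2 remove [mfxh,dxea] add [qila,hap] -> 8 lines: cwpap vpu hdymz qila hap ighs izoyf eljk
Hunk 5: at line 3 remove [qila,hap,ighs] add [fyx,yklps,yqhz] -> 8 lines: cwpap vpu hdymz fyx yklps yqhz izoyf eljk
Final line count: 8

Answer: 8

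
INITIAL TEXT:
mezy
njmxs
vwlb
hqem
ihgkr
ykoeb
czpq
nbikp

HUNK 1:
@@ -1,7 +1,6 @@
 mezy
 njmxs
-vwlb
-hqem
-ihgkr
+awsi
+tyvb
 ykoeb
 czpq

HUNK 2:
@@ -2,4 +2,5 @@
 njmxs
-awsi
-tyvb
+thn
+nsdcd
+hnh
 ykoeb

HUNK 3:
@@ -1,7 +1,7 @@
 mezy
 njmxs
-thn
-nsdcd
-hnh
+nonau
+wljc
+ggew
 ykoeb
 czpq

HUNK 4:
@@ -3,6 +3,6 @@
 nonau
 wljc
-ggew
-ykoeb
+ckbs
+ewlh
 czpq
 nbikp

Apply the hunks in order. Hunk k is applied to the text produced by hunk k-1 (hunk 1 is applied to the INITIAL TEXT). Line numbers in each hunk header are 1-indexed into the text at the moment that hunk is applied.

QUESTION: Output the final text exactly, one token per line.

Answer: mezy
njmxs
nonau
wljc
ckbs
ewlh
czpq
nbikp

Derivation:
Hunk 1: at line 1 remove [vwlb,hqem,ihgkr] add [awsi,tyvb] -> 7 lines: mezy njmxs awsi tyvb ykoeb czpq nbikp
Hunk 2: at line 2 remove [awsi,tyvb] add [thn,nsdcd,hnh] -> 8 lines: mezy njmxs thn nsdcd hnh ykoeb czpq nbikp
Hunk 3: at line 1 remove [thn,nsdcd,hnh] add [nonau,wljc,ggew] -> 8 lines: mezy njmxs nonau wljc ggew ykoeb czpq nbikp
Hunk 4: at line 3 remove [ggew,ykoeb] add [ckbs,ewlh] -> 8 lines: mezy njmxs nonau wljc ckbs ewlh czpq nbikp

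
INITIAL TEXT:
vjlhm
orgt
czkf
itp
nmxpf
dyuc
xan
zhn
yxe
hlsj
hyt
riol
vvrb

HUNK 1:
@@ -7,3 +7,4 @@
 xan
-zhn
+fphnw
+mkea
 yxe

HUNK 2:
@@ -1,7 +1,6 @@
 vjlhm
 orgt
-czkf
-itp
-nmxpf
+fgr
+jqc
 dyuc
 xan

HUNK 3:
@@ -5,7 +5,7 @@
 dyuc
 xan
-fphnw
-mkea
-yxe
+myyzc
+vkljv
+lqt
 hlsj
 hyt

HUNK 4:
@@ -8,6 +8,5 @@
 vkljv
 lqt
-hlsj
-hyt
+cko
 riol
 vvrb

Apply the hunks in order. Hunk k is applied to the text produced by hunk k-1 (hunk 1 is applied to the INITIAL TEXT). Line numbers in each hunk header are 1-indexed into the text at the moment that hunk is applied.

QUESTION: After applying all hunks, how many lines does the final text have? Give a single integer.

Answer: 12

Derivation:
Hunk 1: at line 7 remove [zhn] add [fphnw,mkea] -> 14 lines: vjlhm orgt czkf itp nmxpf dyuc xan fphnw mkea yxe hlsj hyt riol vvrb
Hunk 2: at line 1 remove [czkf,itp,nmxpf] add [fgr,jqc] -> 13 lines: vjlhm orgt fgr jqc dyuc xan fphnw mkea yxe hlsj hyt riol vvrb
Hunk 3: at line 5 remove [fphnw,mkea,yxe] add [myyzc,vkljv,lqt] -> 13 lines: vjlhm orgt fgr jqc dyuc xan myyzc vkljv lqt hlsj hyt riol vvrb
Hunk 4: at line 8 remove [hlsj,hyt] add [cko] -> 12 lines: vjlhm orgt fgr jqc dyuc xan myyzc vkljv lqt cko riol vvrb
Final line count: 12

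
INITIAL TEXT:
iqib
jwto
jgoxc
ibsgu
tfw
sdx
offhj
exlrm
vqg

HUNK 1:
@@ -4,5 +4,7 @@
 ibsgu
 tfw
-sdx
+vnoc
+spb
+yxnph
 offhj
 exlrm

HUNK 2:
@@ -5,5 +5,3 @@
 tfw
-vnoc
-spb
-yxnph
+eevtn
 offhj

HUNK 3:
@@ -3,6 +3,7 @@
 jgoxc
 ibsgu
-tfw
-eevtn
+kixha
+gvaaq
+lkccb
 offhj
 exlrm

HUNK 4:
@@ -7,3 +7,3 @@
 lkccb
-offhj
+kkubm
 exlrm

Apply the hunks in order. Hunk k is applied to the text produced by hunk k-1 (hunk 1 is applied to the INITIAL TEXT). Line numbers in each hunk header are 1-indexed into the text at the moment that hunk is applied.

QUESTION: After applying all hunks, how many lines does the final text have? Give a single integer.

Hunk 1: at line 4 remove [sdx] add [vnoc,spb,yxnph] -> 11 lines: iqib jwto jgoxc ibsgu tfw vnoc spb yxnph offhj exlrm vqg
Hunk 2: at line 5 remove [vnoc,spb,yxnph] add [eevtn] -> 9 lines: iqib jwto jgoxc ibsgu tfw eevtn offhj exlrm vqg
Hunk 3: at line 3 remove [tfw,eevtn] add [kixha,gvaaq,lkccb] -> 10 lines: iqib jwto jgoxc ibsgu kixha gvaaq lkccb offhj exlrm vqg
Hunk 4: at line 7 remove [offhj] add [kkubm] -> 10 lines: iqib jwto jgoxc ibsgu kixha gvaaq lkccb kkubm exlrm vqg
Final line count: 10

Answer: 10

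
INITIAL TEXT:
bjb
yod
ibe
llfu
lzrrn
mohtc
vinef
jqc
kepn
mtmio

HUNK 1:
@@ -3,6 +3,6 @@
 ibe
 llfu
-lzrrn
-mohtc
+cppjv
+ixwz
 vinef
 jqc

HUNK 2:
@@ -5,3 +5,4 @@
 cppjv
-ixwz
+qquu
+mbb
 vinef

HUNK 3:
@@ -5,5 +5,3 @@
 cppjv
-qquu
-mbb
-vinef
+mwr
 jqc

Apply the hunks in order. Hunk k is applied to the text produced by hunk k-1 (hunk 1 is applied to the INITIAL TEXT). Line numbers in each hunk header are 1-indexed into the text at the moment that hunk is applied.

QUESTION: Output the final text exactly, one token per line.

Answer: bjb
yod
ibe
llfu
cppjv
mwr
jqc
kepn
mtmio

Derivation:
Hunk 1: at line 3 remove [lzrrn,mohtc] add [cppjv,ixwz] -> 10 lines: bjb yod ibe llfu cppjv ixwz vinef jqc kepn mtmio
Hunk 2: at line 5 remove [ixwz] add [qquu,mbb] -> 11 lines: bjb yod ibe llfu cppjv qquu mbb vinef jqc kepn mtmio
Hunk 3: at line 5 remove [qquu,mbb,vinef] add [mwr] -> 9 lines: bjb yod ibe llfu cppjv mwr jqc kepn mtmio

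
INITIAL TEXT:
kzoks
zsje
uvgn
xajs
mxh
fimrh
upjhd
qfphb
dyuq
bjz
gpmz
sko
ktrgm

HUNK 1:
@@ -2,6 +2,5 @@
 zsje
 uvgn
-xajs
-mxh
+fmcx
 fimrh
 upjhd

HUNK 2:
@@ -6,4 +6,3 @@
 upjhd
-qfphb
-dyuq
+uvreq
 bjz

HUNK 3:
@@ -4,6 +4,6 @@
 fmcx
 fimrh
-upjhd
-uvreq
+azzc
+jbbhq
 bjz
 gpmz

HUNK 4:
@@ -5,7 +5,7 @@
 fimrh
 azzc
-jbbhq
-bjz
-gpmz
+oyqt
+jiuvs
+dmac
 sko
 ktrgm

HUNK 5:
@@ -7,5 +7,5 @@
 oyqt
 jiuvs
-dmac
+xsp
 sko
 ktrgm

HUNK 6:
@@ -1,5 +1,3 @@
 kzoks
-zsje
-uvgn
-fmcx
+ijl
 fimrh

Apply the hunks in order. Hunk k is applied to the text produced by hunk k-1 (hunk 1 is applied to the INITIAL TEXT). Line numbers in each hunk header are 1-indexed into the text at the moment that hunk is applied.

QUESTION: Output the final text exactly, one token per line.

Answer: kzoks
ijl
fimrh
azzc
oyqt
jiuvs
xsp
sko
ktrgm

Derivation:
Hunk 1: at line 2 remove [xajs,mxh] add [fmcx] -> 12 lines: kzoks zsje uvgn fmcx fimrh upjhd qfphb dyuq bjz gpmz sko ktrgm
Hunk 2: at line 6 remove [qfphb,dyuq] add [uvreq] -> 11 lines: kzoks zsje uvgn fmcx fimrh upjhd uvreq bjz gpmz sko ktrgm
Hunk 3: at line 4 remove [upjhd,uvreq] add [azzc,jbbhq] -> 11 lines: kzoks zsje uvgn fmcx fimrh azzc jbbhq bjz gpmz sko ktrgm
Hunk 4: at line 5 remove [jbbhq,bjz,gpmz] add [oyqt,jiuvs,dmac] -> 11 lines: kzoks zsje uvgn fmcx fimrh azzc oyqt jiuvs dmac sko ktrgm
Hunk 5: at line 7 remove [dmac] add [xsp] -> 11 lines: kzoks zsje uvgn fmcx fimrh azzc oyqt jiuvs xsp sko ktrgm
Hunk 6: at line 1 remove [zsje,uvgn,fmcx] add [ijl] -> 9 lines: kzoks ijl fimrh azzc oyqt jiuvs xsp sko ktrgm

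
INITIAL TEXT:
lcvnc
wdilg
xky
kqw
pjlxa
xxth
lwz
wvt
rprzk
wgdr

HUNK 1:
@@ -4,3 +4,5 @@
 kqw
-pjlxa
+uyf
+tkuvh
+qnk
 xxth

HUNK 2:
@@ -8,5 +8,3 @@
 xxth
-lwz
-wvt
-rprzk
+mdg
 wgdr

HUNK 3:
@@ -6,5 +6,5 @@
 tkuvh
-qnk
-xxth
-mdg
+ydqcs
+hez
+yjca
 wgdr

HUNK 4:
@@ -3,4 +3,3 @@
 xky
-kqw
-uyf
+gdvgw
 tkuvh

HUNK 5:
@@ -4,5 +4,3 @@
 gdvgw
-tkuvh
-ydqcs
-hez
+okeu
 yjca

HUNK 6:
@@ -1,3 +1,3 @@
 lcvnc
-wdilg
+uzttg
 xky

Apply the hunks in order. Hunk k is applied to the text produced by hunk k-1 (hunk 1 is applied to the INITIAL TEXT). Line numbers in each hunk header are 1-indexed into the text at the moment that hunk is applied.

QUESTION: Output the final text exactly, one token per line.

Hunk 1: at line 4 remove [pjlxa] add [uyf,tkuvh,qnk] -> 12 lines: lcvnc wdilg xky kqw uyf tkuvh qnk xxth lwz wvt rprzk wgdr
Hunk 2: at line 8 remove [lwz,wvt,rprzk] add [mdg] -> 10 lines: lcvnc wdilg xky kqw uyf tkuvh qnk xxth mdg wgdr
Hunk 3: at line 6 remove [qnk,xxth,mdg] add [ydqcs,hez,yjca] -> 10 lines: lcvnc wdilg xky kqw uyf tkuvh ydqcs hez yjca wgdr
Hunk 4: at line 3 remove [kqw,uyf] add [gdvgw] -> 9 lines: lcvnc wdilg xky gdvgw tkuvh ydqcs hez yjca wgdr
Hunk 5: at line 4 remove [tkuvh,ydqcs,hez] add [okeu] -> 7 lines: lcvnc wdilg xky gdvgw okeu yjca wgdr
Hunk 6: at line 1 remove [wdilg] add [uzttg] -> 7 lines: lcvnc uzttg xky gdvgw okeu yjca wgdr

Answer: lcvnc
uzttg
xky
gdvgw
okeu
yjca
wgdr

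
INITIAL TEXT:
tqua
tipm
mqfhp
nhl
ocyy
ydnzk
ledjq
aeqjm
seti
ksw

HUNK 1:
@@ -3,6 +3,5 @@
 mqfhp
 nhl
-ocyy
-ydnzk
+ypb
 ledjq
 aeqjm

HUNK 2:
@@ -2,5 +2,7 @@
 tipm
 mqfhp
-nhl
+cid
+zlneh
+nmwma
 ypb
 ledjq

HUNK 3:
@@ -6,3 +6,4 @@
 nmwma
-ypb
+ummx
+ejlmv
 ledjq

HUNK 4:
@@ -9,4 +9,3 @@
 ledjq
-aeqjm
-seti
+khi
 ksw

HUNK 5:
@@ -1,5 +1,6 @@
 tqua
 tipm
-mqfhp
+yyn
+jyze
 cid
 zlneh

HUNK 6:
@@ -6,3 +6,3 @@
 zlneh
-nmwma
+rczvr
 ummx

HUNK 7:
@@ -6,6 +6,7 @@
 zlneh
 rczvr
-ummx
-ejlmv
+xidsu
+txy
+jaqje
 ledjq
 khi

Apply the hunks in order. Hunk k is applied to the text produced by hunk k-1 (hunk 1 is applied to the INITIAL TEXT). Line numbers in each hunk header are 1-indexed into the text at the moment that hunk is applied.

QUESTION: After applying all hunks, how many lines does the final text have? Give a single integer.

Hunk 1: at line 3 remove [ocyy,ydnzk] add [ypb] -> 9 lines: tqua tipm mqfhp nhl ypb ledjq aeqjm seti ksw
Hunk 2: at line 2 remove [nhl] add [cid,zlneh,nmwma] -> 11 lines: tqua tipm mqfhp cid zlneh nmwma ypb ledjq aeqjm seti ksw
Hunk 3: at line 6 remove [ypb] add [ummx,ejlmv] -> 12 lines: tqua tipm mqfhp cid zlneh nmwma ummx ejlmv ledjq aeqjm seti ksw
Hunk 4: at line 9 remove [aeqjm,seti] add [khi] -> 11 lines: tqua tipm mqfhp cid zlneh nmwma ummx ejlmv ledjq khi ksw
Hunk 5: at line 1 remove [mqfhp] add [yyn,jyze] -> 12 lines: tqua tipm yyn jyze cid zlneh nmwma ummx ejlmv ledjq khi ksw
Hunk 6: at line 6 remove [nmwma] add [rczvr] -> 12 lines: tqua tipm yyn jyze cid zlneh rczvr ummx ejlmv ledjq khi ksw
Hunk 7: at line 6 remove [ummx,ejlmv] add [xidsu,txy,jaqje] -> 13 lines: tqua tipm yyn jyze cid zlneh rczvr xidsu txy jaqje ledjq khi ksw
Final line count: 13

Answer: 13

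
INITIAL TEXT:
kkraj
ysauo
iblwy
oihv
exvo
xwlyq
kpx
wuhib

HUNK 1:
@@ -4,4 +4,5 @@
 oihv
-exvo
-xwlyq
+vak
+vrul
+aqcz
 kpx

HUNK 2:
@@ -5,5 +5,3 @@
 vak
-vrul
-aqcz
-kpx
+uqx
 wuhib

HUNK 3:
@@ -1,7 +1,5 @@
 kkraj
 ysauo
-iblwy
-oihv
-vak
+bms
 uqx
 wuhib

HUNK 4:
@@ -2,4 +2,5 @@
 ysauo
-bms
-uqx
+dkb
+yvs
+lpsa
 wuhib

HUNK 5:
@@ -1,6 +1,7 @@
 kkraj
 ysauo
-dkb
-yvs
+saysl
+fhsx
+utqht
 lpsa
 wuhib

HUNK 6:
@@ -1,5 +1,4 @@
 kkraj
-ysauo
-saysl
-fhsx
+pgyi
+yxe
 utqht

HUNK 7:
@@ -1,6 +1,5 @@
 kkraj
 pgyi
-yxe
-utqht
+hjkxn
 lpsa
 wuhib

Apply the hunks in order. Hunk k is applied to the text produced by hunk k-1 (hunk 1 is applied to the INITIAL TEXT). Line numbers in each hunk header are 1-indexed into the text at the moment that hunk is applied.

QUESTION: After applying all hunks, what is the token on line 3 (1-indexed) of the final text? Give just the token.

Answer: hjkxn

Derivation:
Hunk 1: at line 4 remove [exvo,xwlyq] add [vak,vrul,aqcz] -> 9 lines: kkraj ysauo iblwy oihv vak vrul aqcz kpx wuhib
Hunk 2: at line 5 remove [vrul,aqcz,kpx] add [uqx] -> 7 lines: kkraj ysauo iblwy oihv vak uqx wuhib
Hunk 3: at line 1 remove [iblwy,oihv,vak] add [bms] -> 5 lines: kkraj ysauo bms uqx wuhib
Hunk 4: at line 2 remove [bms,uqx] add [dkb,yvs,lpsa] -> 6 lines: kkraj ysauo dkb yvs lpsa wuhib
Hunk 5: at line 1 remove [dkb,yvs] add [saysl,fhsx,utqht] -> 7 lines: kkraj ysauo saysl fhsx utqht lpsa wuhib
Hunk 6: at line 1 remove [ysauo,saysl,fhsx] add [pgyi,yxe] -> 6 lines: kkraj pgyi yxe utqht lpsa wuhib
Hunk 7: at line 1 remove [yxe,utqht] add [hjkxn] -> 5 lines: kkraj pgyi hjkxn lpsa wuhib
Final line 3: hjkxn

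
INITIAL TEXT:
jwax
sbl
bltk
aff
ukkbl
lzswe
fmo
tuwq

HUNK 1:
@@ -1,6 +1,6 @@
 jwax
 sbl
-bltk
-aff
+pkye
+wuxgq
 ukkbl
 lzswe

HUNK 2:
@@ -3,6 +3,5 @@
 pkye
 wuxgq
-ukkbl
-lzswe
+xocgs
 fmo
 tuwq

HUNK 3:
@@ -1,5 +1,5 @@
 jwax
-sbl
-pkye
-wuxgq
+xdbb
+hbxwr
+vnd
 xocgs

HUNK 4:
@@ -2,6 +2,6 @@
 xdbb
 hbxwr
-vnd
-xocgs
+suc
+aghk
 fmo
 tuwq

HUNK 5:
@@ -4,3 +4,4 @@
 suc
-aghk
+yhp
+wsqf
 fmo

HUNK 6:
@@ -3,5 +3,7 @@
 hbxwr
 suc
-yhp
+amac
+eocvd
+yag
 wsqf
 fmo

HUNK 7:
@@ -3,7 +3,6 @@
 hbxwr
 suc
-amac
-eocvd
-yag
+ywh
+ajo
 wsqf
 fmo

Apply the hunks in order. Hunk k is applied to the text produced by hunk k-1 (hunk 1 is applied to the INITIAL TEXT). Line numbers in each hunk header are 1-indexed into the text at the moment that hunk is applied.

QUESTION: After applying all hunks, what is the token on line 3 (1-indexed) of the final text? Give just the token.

Hunk 1: at line 1 remove [bltk,aff] add [pkye,wuxgq] -> 8 lines: jwax sbl pkye wuxgq ukkbl lzswe fmo tuwq
Hunk 2: at line 3 remove [ukkbl,lzswe] add [xocgs] -> 7 lines: jwax sbl pkye wuxgq xocgs fmo tuwq
Hunk 3: at line 1 remove [sbl,pkye,wuxgq] add [xdbb,hbxwr,vnd] -> 7 lines: jwax xdbb hbxwr vnd xocgs fmo tuwq
Hunk 4: at line 2 remove [vnd,xocgs] add [suc,aghk] -> 7 lines: jwax xdbb hbxwr suc aghk fmo tuwq
Hunk 5: at line 4 remove [aghk] add [yhp,wsqf] -> 8 lines: jwax xdbb hbxwr suc yhp wsqf fmo tuwq
Hunk 6: at line 3 remove [yhp] add [amac,eocvd,yag] -> 10 lines: jwax xdbb hbxwr suc amac eocvd yag wsqf fmo tuwq
Hunk 7: at line 3 remove [amac,eocvd,yag] add [ywh,ajo] -> 9 lines: jwax xdbb hbxwr suc ywh ajo wsqf fmo tuwq
Final line 3: hbxwr

Answer: hbxwr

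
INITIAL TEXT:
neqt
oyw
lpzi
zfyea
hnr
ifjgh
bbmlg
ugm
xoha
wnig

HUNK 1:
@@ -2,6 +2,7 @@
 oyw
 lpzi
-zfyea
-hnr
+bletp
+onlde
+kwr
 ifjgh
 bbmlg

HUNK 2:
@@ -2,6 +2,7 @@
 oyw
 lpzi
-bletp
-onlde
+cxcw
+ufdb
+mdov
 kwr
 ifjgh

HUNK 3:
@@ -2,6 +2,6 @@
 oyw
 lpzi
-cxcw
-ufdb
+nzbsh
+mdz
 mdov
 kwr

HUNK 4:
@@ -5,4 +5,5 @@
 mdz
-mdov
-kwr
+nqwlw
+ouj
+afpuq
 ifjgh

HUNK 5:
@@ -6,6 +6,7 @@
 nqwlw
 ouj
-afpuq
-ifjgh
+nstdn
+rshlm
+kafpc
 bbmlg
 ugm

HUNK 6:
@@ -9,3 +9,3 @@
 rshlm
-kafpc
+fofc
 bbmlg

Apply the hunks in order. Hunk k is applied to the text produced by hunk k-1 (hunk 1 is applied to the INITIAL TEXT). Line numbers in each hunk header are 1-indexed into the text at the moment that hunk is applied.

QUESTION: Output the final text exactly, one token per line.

Answer: neqt
oyw
lpzi
nzbsh
mdz
nqwlw
ouj
nstdn
rshlm
fofc
bbmlg
ugm
xoha
wnig

Derivation:
Hunk 1: at line 2 remove [zfyea,hnr] add [bletp,onlde,kwr] -> 11 lines: neqt oyw lpzi bletp onlde kwr ifjgh bbmlg ugm xoha wnig
Hunk 2: at line 2 remove [bletp,onlde] add [cxcw,ufdb,mdov] -> 12 lines: neqt oyw lpzi cxcw ufdb mdov kwr ifjgh bbmlg ugm xoha wnig
Hunk 3: at line 2 remove [cxcw,ufdb] add [nzbsh,mdz] -> 12 lines: neqt oyw lpzi nzbsh mdz mdov kwr ifjgh bbmlg ugm xoha wnig
Hunk 4: at line 5 remove [mdov,kwr] add [nqwlw,ouj,afpuq] -> 13 lines: neqt oyw lpzi nzbsh mdz nqwlw ouj afpuq ifjgh bbmlg ugm xoha wnig
Hunk 5: at line 6 remove [afpuq,ifjgh] add [nstdn,rshlm,kafpc] -> 14 lines: neqt oyw lpzi nzbsh mdz nqwlw ouj nstdn rshlm kafpc bbmlg ugm xoha wnig
Hunk 6: at line 9 remove [kafpc] add [fofc] -> 14 lines: neqt oyw lpzi nzbsh mdz nqwlw ouj nstdn rshlm fofc bbmlg ugm xoha wnig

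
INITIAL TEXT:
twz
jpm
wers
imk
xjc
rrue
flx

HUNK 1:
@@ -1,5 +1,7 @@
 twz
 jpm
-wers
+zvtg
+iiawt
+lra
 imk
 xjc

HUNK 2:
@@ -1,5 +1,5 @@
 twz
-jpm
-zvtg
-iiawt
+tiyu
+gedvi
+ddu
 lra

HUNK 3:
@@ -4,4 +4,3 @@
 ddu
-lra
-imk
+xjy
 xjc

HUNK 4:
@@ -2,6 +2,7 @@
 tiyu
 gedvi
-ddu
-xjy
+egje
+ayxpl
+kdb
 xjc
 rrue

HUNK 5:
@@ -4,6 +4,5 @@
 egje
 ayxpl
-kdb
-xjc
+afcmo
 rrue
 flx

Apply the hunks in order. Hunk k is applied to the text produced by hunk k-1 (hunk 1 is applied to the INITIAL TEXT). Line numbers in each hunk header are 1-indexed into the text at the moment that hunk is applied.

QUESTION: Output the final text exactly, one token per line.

Hunk 1: at line 1 remove [wers] add [zvtg,iiawt,lra] -> 9 lines: twz jpm zvtg iiawt lra imk xjc rrue flx
Hunk 2: at line 1 remove [jpm,zvtg,iiawt] add [tiyu,gedvi,ddu] -> 9 lines: twz tiyu gedvi ddu lra imk xjc rrue flx
Hunk 3: at line 4 remove [lra,imk] add [xjy] -> 8 lines: twz tiyu gedvi ddu xjy xjc rrue flx
Hunk 4: at line 2 remove [ddu,xjy] add [egje,ayxpl,kdb] -> 9 lines: twz tiyu gedvi egje ayxpl kdb xjc rrue flx
Hunk 5: at line 4 remove [kdb,xjc] add [afcmo] -> 8 lines: twz tiyu gedvi egje ayxpl afcmo rrue flx

Answer: twz
tiyu
gedvi
egje
ayxpl
afcmo
rrue
flx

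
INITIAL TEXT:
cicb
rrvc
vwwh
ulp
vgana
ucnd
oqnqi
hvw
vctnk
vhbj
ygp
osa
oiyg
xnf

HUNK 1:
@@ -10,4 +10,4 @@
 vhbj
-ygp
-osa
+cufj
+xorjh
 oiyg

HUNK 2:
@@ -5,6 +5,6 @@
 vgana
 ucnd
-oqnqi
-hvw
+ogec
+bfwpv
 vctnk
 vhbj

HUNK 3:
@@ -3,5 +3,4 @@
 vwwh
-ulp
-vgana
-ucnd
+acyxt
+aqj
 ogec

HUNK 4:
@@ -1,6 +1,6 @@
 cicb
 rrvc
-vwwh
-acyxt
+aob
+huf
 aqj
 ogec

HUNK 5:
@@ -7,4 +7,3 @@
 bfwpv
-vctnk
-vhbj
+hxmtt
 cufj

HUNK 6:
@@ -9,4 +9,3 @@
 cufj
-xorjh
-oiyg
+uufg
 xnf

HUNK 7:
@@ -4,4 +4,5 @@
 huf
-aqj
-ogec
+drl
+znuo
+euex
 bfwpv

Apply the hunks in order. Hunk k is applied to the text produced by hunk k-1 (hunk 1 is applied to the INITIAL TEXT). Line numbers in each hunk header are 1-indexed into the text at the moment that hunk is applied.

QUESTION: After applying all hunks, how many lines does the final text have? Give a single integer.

Hunk 1: at line 10 remove [ygp,osa] add [cufj,xorjh] -> 14 lines: cicb rrvc vwwh ulp vgana ucnd oqnqi hvw vctnk vhbj cufj xorjh oiyg xnf
Hunk 2: at line 5 remove [oqnqi,hvw] add [ogec,bfwpv] -> 14 lines: cicb rrvc vwwh ulp vgana ucnd ogec bfwpv vctnk vhbj cufj xorjh oiyg xnf
Hunk 3: at line 3 remove [ulp,vgana,ucnd] add [acyxt,aqj] -> 13 lines: cicb rrvc vwwh acyxt aqj ogec bfwpv vctnk vhbj cufj xorjh oiyg xnf
Hunk 4: at line 1 remove [vwwh,acyxt] add [aob,huf] -> 13 lines: cicb rrvc aob huf aqj ogec bfwpv vctnk vhbj cufj xorjh oiyg xnf
Hunk 5: at line 7 remove [vctnk,vhbj] add [hxmtt] -> 12 lines: cicb rrvc aob huf aqj ogec bfwpv hxmtt cufj xorjh oiyg xnf
Hunk 6: at line 9 remove [xorjh,oiyg] add [uufg] -> 11 lines: cicb rrvc aob huf aqj ogec bfwpv hxmtt cufj uufg xnf
Hunk 7: at line 4 remove [aqj,ogec] add [drl,znuo,euex] -> 12 lines: cicb rrvc aob huf drl znuo euex bfwpv hxmtt cufj uufg xnf
Final line count: 12

Answer: 12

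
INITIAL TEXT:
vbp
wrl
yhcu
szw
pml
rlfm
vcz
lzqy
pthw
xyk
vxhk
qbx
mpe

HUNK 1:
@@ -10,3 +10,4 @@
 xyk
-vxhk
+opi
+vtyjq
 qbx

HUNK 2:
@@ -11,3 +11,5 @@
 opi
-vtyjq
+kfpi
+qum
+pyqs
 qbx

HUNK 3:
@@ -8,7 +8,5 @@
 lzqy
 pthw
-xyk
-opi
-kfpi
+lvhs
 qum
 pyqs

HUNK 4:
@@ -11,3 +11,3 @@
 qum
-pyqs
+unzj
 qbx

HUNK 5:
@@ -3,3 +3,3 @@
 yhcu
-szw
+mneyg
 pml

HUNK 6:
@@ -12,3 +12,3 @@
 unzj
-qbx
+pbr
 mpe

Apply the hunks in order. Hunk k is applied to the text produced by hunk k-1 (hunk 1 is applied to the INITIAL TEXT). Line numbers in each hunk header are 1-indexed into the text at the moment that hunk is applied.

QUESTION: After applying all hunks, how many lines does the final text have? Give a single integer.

Hunk 1: at line 10 remove [vxhk] add [opi,vtyjq] -> 14 lines: vbp wrl yhcu szw pml rlfm vcz lzqy pthw xyk opi vtyjq qbx mpe
Hunk 2: at line 11 remove [vtyjq] add [kfpi,qum,pyqs] -> 16 lines: vbp wrl yhcu szw pml rlfm vcz lzqy pthw xyk opi kfpi qum pyqs qbx mpe
Hunk 3: at line 8 remove [xyk,opi,kfpi] add [lvhs] -> 14 lines: vbp wrl yhcu szw pml rlfm vcz lzqy pthw lvhs qum pyqs qbx mpe
Hunk 4: at line 11 remove [pyqs] add [unzj] -> 14 lines: vbp wrl yhcu szw pml rlfm vcz lzqy pthw lvhs qum unzj qbx mpe
Hunk 5: at line 3 remove [szw] add [mneyg] -> 14 lines: vbp wrl yhcu mneyg pml rlfm vcz lzqy pthw lvhs qum unzj qbx mpe
Hunk 6: at line 12 remove [qbx] add [pbr] -> 14 lines: vbp wrl yhcu mneyg pml rlfm vcz lzqy pthw lvhs qum unzj pbr mpe
Final line count: 14

Answer: 14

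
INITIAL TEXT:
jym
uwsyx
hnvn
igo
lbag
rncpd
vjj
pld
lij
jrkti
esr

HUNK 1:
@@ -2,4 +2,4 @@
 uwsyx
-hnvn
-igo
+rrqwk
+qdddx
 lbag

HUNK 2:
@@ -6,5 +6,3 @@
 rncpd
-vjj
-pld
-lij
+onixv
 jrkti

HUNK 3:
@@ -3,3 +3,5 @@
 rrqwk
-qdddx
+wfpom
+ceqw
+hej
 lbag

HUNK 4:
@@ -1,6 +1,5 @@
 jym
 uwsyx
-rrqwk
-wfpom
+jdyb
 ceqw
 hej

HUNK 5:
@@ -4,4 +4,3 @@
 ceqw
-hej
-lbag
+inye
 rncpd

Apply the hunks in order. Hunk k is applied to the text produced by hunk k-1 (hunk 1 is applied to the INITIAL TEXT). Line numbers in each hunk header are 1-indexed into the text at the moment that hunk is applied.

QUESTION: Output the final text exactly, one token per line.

Hunk 1: at line 2 remove [hnvn,igo] add [rrqwk,qdddx] -> 11 lines: jym uwsyx rrqwk qdddx lbag rncpd vjj pld lij jrkti esr
Hunk 2: at line 6 remove [vjj,pld,lij] add [onixv] -> 9 lines: jym uwsyx rrqwk qdddx lbag rncpd onixv jrkti esr
Hunk 3: at line 3 remove [qdddx] add [wfpom,ceqw,hej] -> 11 lines: jym uwsyx rrqwk wfpom ceqw hej lbag rncpd onixv jrkti esr
Hunk 4: at line 1 remove [rrqwk,wfpom] add [jdyb] -> 10 lines: jym uwsyx jdyb ceqw hej lbag rncpd onixv jrkti esr
Hunk 5: at line 4 remove [hej,lbag] add [inye] -> 9 lines: jym uwsyx jdyb ceqw inye rncpd onixv jrkti esr

Answer: jym
uwsyx
jdyb
ceqw
inye
rncpd
onixv
jrkti
esr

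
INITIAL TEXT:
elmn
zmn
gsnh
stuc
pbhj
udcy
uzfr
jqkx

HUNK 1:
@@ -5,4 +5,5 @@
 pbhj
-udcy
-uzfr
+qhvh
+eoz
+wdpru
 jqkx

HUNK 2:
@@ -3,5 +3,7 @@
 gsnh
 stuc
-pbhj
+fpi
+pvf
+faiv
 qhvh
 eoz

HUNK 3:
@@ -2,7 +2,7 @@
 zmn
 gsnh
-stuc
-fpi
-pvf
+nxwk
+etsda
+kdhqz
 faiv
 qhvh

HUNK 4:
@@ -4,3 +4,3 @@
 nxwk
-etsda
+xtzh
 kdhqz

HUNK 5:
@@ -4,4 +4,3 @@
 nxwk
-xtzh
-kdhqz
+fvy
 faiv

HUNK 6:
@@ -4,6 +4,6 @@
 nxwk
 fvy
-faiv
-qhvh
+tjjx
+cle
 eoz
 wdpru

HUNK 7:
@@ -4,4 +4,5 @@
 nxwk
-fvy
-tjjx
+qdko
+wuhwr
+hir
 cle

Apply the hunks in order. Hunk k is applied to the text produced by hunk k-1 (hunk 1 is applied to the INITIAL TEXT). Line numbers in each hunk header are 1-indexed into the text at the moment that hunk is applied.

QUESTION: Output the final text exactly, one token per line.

Answer: elmn
zmn
gsnh
nxwk
qdko
wuhwr
hir
cle
eoz
wdpru
jqkx

Derivation:
Hunk 1: at line 5 remove [udcy,uzfr] add [qhvh,eoz,wdpru] -> 9 lines: elmn zmn gsnh stuc pbhj qhvh eoz wdpru jqkx
Hunk 2: at line 3 remove [pbhj] add [fpi,pvf,faiv] -> 11 lines: elmn zmn gsnh stuc fpi pvf faiv qhvh eoz wdpru jqkx
Hunk 3: at line 2 remove [stuc,fpi,pvf] add [nxwk,etsda,kdhqz] -> 11 lines: elmn zmn gsnh nxwk etsda kdhqz faiv qhvh eoz wdpru jqkx
Hunk 4: at line 4 remove [etsda] add [xtzh] -> 11 lines: elmn zmn gsnh nxwk xtzh kdhqz faiv qhvh eoz wdpru jqkx
Hunk 5: at line 4 remove [xtzh,kdhqz] add [fvy] -> 10 lines: elmn zmn gsnh nxwk fvy faiv qhvh eoz wdpru jqkx
Hunk 6: at line 4 remove [faiv,qhvh] add [tjjx,cle] -> 10 lines: elmn zmn gsnh nxwk fvy tjjx cle eoz wdpru jqkx
Hunk 7: at line 4 remove [fvy,tjjx] add [qdko,wuhwr,hir] -> 11 lines: elmn zmn gsnh nxwk qdko wuhwr hir cle eoz wdpru jqkx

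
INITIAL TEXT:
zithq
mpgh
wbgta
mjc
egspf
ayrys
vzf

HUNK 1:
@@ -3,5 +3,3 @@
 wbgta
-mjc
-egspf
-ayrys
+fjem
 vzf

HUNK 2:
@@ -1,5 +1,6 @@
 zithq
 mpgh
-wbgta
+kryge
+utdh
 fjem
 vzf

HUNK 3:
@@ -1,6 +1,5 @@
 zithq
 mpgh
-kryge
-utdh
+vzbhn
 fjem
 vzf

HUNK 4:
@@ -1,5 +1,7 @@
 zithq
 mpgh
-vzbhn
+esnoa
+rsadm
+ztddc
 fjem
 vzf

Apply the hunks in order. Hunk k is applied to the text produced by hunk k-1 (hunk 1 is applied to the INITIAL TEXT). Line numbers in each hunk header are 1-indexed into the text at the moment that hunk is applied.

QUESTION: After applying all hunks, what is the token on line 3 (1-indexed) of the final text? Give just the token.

Hunk 1: at line 3 remove [mjc,egspf,ayrys] add [fjem] -> 5 lines: zithq mpgh wbgta fjem vzf
Hunk 2: at line 1 remove [wbgta] add [kryge,utdh] -> 6 lines: zithq mpgh kryge utdh fjem vzf
Hunk 3: at line 1 remove [kryge,utdh] add [vzbhn] -> 5 lines: zithq mpgh vzbhn fjem vzf
Hunk 4: at line 1 remove [vzbhn] add [esnoa,rsadm,ztddc] -> 7 lines: zithq mpgh esnoa rsadm ztddc fjem vzf
Final line 3: esnoa

Answer: esnoa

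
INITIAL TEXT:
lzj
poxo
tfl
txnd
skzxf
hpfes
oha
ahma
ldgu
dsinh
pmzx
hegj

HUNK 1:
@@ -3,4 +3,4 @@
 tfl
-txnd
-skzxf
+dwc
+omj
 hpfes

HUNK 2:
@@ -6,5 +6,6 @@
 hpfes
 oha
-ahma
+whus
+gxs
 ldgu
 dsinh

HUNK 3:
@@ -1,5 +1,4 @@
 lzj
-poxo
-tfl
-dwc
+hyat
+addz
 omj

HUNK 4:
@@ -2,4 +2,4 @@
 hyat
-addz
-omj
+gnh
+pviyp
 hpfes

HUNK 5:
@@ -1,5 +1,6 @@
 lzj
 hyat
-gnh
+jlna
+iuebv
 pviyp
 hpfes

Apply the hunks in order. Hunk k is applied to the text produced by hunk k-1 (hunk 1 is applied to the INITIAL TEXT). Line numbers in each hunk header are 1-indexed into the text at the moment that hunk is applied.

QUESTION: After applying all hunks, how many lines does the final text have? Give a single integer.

Hunk 1: at line 3 remove [txnd,skzxf] add [dwc,omj] -> 12 lines: lzj poxo tfl dwc omj hpfes oha ahma ldgu dsinh pmzx hegj
Hunk 2: at line 6 remove [ahma] add [whus,gxs] -> 13 lines: lzj poxo tfl dwc omj hpfes oha whus gxs ldgu dsinh pmzx hegj
Hunk 3: at line 1 remove [poxo,tfl,dwc] add [hyat,addz] -> 12 lines: lzj hyat addz omj hpfes oha whus gxs ldgu dsinh pmzx hegj
Hunk 4: at line 2 remove [addz,omj] add [gnh,pviyp] -> 12 lines: lzj hyat gnh pviyp hpfes oha whus gxs ldgu dsinh pmzx hegj
Hunk 5: at line 1 remove [gnh] add [jlna,iuebv] -> 13 lines: lzj hyat jlna iuebv pviyp hpfes oha whus gxs ldgu dsinh pmzx hegj
Final line count: 13

Answer: 13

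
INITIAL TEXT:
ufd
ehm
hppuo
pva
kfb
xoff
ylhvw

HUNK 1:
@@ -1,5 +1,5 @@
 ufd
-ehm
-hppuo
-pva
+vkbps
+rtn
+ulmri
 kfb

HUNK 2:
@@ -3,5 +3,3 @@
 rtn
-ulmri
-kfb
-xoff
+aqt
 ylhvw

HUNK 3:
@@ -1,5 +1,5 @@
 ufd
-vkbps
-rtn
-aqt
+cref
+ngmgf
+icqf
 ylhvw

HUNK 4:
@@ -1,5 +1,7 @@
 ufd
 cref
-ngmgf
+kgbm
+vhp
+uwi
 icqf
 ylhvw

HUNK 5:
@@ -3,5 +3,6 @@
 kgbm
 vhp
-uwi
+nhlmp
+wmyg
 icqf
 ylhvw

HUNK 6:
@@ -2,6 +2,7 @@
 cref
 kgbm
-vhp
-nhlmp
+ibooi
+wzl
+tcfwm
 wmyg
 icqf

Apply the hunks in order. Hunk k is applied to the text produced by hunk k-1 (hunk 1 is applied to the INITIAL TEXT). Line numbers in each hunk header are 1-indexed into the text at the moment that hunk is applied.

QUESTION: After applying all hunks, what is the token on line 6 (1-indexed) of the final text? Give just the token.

Hunk 1: at line 1 remove [ehm,hppuo,pva] add [vkbps,rtn,ulmri] -> 7 lines: ufd vkbps rtn ulmri kfb xoff ylhvw
Hunk 2: at line 3 remove [ulmri,kfb,xoff] add [aqt] -> 5 lines: ufd vkbps rtn aqt ylhvw
Hunk 3: at line 1 remove [vkbps,rtn,aqt] add [cref,ngmgf,icqf] -> 5 lines: ufd cref ngmgf icqf ylhvw
Hunk 4: at line 1 remove [ngmgf] add [kgbm,vhp,uwi] -> 7 lines: ufd cref kgbm vhp uwi icqf ylhvw
Hunk 5: at line 3 remove [uwi] add [nhlmp,wmyg] -> 8 lines: ufd cref kgbm vhp nhlmp wmyg icqf ylhvw
Hunk 6: at line 2 remove [vhp,nhlmp] add [ibooi,wzl,tcfwm] -> 9 lines: ufd cref kgbm ibooi wzl tcfwm wmyg icqf ylhvw
Final line 6: tcfwm

Answer: tcfwm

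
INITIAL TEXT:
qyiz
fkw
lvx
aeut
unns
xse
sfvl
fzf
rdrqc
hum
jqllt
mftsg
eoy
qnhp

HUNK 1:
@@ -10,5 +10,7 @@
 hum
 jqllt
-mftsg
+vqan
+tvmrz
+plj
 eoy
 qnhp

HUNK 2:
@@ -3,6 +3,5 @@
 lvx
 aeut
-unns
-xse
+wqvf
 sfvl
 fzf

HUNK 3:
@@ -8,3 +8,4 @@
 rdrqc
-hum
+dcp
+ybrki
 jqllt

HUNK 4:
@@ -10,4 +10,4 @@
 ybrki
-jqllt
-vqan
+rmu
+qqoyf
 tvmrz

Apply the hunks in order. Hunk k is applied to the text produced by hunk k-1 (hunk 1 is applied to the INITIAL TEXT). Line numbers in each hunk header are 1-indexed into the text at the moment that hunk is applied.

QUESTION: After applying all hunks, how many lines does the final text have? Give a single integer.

Hunk 1: at line 10 remove [mftsg] add [vqan,tvmrz,plj] -> 16 lines: qyiz fkw lvx aeut unns xse sfvl fzf rdrqc hum jqllt vqan tvmrz plj eoy qnhp
Hunk 2: at line 3 remove [unns,xse] add [wqvf] -> 15 lines: qyiz fkw lvx aeut wqvf sfvl fzf rdrqc hum jqllt vqan tvmrz plj eoy qnhp
Hunk 3: at line 8 remove [hum] add [dcp,ybrki] -> 16 lines: qyiz fkw lvx aeut wqvf sfvl fzf rdrqc dcp ybrki jqllt vqan tvmrz plj eoy qnhp
Hunk 4: at line 10 remove [jqllt,vqan] add [rmu,qqoyf] -> 16 lines: qyiz fkw lvx aeut wqvf sfvl fzf rdrqc dcp ybrki rmu qqoyf tvmrz plj eoy qnhp
Final line count: 16

Answer: 16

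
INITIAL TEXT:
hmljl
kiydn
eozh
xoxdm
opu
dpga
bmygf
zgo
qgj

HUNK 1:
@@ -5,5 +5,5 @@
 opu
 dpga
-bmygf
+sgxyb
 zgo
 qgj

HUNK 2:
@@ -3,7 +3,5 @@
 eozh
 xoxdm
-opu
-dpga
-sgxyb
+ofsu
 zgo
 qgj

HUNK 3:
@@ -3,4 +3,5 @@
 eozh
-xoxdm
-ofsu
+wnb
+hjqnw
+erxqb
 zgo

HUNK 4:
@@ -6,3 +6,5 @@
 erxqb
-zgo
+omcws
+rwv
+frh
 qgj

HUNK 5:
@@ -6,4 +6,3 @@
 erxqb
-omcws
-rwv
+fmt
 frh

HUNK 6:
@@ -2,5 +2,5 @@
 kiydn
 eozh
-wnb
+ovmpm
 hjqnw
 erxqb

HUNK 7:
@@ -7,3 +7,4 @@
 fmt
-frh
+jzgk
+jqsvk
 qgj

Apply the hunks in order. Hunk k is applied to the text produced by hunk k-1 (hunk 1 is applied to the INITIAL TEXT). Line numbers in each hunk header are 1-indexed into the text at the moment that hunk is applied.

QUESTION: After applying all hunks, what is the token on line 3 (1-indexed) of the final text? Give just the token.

Answer: eozh

Derivation:
Hunk 1: at line 5 remove [bmygf] add [sgxyb] -> 9 lines: hmljl kiydn eozh xoxdm opu dpga sgxyb zgo qgj
Hunk 2: at line 3 remove [opu,dpga,sgxyb] add [ofsu] -> 7 lines: hmljl kiydn eozh xoxdm ofsu zgo qgj
Hunk 3: at line 3 remove [xoxdm,ofsu] add [wnb,hjqnw,erxqb] -> 8 lines: hmljl kiydn eozh wnb hjqnw erxqb zgo qgj
Hunk 4: at line 6 remove [zgo] add [omcws,rwv,frh] -> 10 lines: hmljl kiydn eozh wnb hjqnw erxqb omcws rwv frh qgj
Hunk 5: at line 6 remove [omcws,rwv] add [fmt] -> 9 lines: hmljl kiydn eozh wnb hjqnw erxqb fmt frh qgj
Hunk 6: at line 2 remove [wnb] add [ovmpm] -> 9 lines: hmljl kiydn eozh ovmpm hjqnw erxqb fmt frh qgj
Hunk 7: at line 7 remove [frh] add [jzgk,jqsvk] -> 10 lines: hmljl kiydn eozh ovmpm hjqnw erxqb fmt jzgk jqsvk qgj
Final line 3: eozh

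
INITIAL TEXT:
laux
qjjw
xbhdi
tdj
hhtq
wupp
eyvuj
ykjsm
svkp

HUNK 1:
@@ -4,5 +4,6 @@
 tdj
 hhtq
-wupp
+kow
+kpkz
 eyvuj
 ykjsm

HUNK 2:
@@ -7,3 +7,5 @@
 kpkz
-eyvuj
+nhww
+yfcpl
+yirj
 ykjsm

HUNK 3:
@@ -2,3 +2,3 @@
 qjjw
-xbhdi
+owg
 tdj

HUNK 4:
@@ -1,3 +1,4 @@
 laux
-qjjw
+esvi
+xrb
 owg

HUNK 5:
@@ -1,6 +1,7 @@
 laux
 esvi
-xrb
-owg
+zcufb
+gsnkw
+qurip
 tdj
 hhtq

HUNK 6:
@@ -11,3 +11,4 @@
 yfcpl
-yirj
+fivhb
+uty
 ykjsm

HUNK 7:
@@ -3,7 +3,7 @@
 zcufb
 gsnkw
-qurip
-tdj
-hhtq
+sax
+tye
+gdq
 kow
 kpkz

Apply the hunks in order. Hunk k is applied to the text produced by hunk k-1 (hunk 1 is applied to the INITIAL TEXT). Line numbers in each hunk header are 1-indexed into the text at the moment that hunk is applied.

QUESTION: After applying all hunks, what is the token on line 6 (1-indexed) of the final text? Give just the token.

Answer: tye

Derivation:
Hunk 1: at line 4 remove [wupp] add [kow,kpkz] -> 10 lines: laux qjjw xbhdi tdj hhtq kow kpkz eyvuj ykjsm svkp
Hunk 2: at line 7 remove [eyvuj] add [nhww,yfcpl,yirj] -> 12 lines: laux qjjw xbhdi tdj hhtq kow kpkz nhww yfcpl yirj ykjsm svkp
Hunk 3: at line 2 remove [xbhdi] add [owg] -> 12 lines: laux qjjw owg tdj hhtq kow kpkz nhww yfcpl yirj ykjsm svkp
Hunk 4: at line 1 remove [qjjw] add [esvi,xrb] -> 13 lines: laux esvi xrb owg tdj hhtq kow kpkz nhww yfcpl yirj ykjsm svkp
Hunk 5: at line 1 remove [xrb,owg] add [zcufb,gsnkw,qurip] -> 14 lines: laux esvi zcufb gsnkw qurip tdj hhtq kow kpkz nhww yfcpl yirj ykjsm svkp
Hunk 6: at line 11 remove [yirj] add [fivhb,uty] -> 15 lines: laux esvi zcufb gsnkw qurip tdj hhtq kow kpkz nhww yfcpl fivhb uty ykjsm svkp
Hunk 7: at line 3 remove [qurip,tdj,hhtq] add [sax,tye,gdq] -> 15 lines: laux esvi zcufb gsnkw sax tye gdq kow kpkz nhww yfcpl fivhb uty ykjsm svkp
Final line 6: tye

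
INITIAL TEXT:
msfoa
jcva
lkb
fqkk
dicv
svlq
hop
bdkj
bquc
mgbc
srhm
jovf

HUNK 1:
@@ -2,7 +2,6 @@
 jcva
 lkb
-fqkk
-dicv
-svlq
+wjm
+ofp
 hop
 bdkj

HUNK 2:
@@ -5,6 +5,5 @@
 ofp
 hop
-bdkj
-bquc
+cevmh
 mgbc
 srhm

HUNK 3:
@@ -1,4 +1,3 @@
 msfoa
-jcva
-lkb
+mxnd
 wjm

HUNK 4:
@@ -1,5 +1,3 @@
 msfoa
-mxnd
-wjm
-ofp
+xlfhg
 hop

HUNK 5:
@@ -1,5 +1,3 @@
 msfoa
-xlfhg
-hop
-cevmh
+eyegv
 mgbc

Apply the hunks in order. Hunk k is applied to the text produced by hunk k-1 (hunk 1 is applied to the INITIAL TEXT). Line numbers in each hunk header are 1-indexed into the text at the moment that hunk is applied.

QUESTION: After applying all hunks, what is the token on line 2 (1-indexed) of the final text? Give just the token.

Hunk 1: at line 2 remove [fqkk,dicv,svlq] add [wjm,ofp] -> 11 lines: msfoa jcva lkb wjm ofp hop bdkj bquc mgbc srhm jovf
Hunk 2: at line 5 remove [bdkj,bquc] add [cevmh] -> 10 lines: msfoa jcva lkb wjm ofp hop cevmh mgbc srhm jovf
Hunk 3: at line 1 remove [jcva,lkb] add [mxnd] -> 9 lines: msfoa mxnd wjm ofp hop cevmh mgbc srhm jovf
Hunk 4: at line 1 remove [mxnd,wjm,ofp] add [xlfhg] -> 7 lines: msfoa xlfhg hop cevmh mgbc srhm jovf
Hunk 5: at line 1 remove [xlfhg,hop,cevmh] add [eyegv] -> 5 lines: msfoa eyegv mgbc srhm jovf
Final line 2: eyegv

Answer: eyegv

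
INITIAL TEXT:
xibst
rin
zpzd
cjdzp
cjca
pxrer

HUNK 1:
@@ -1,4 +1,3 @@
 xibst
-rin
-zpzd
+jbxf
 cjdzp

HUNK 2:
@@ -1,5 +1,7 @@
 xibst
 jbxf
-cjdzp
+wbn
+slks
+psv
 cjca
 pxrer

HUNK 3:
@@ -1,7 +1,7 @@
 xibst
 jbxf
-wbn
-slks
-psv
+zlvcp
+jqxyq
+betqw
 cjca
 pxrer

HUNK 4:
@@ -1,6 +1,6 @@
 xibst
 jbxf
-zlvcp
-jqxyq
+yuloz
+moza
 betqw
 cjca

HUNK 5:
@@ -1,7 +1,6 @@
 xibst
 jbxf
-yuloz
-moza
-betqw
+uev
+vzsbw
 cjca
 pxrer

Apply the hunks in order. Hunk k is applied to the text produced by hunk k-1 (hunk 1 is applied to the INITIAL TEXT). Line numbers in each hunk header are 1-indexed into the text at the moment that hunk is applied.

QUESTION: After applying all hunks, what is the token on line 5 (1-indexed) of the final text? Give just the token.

Hunk 1: at line 1 remove [rin,zpzd] add [jbxf] -> 5 lines: xibst jbxf cjdzp cjca pxrer
Hunk 2: at line 1 remove [cjdzp] add [wbn,slks,psv] -> 7 lines: xibst jbxf wbn slks psv cjca pxrer
Hunk 3: at line 1 remove [wbn,slks,psv] add [zlvcp,jqxyq,betqw] -> 7 lines: xibst jbxf zlvcp jqxyq betqw cjca pxrer
Hunk 4: at line 1 remove [zlvcp,jqxyq] add [yuloz,moza] -> 7 lines: xibst jbxf yuloz moza betqw cjca pxrer
Hunk 5: at line 1 remove [yuloz,moza,betqw] add [uev,vzsbw] -> 6 lines: xibst jbxf uev vzsbw cjca pxrer
Final line 5: cjca

Answer: cjca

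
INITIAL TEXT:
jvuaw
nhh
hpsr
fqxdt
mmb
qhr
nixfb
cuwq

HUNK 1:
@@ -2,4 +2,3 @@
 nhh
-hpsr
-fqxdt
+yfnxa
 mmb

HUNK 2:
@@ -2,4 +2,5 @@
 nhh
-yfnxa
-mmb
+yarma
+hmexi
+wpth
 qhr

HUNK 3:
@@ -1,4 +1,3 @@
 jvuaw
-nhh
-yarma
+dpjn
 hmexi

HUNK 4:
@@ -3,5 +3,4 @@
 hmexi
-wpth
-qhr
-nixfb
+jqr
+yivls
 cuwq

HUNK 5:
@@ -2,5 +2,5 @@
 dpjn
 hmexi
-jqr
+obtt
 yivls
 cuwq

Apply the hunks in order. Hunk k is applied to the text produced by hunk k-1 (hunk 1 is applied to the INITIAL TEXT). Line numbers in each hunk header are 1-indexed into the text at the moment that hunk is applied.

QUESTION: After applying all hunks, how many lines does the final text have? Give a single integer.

Answer: 6

Derivation:
Hunk 1: at line 2 remove [hpsr,fqxdt] add [yfnxa] -> 7 lines: jvuaw nhh yfnxa mmb qhr nixfb cuwq
Hunk 2: at line 2 remove [yfnxa,mmb] add [yarma,hmexi,wpth] -> 8 lines: jvuaw nhh yarma hmexi wpth qhr nixfb cuwq
Hunk 3: at line 1 remove [nhh,yarma] add [dpjn] -> 7 lines: jvuaw dpjn hmexi wpth qhr nixfb cuwq
Hunk 4: at line 3 remove [wpth,qhr,nixfb] add [jqr,yivls] -> 6 lines: jvuaw dpjn hmexi jqr yivls cuwq
Hunk 5: at line 2 remove [jqr] add [obtt] -> 6 lines: jvuaw dpjn hmexi obtt yivls cuwq
Final line count: 6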